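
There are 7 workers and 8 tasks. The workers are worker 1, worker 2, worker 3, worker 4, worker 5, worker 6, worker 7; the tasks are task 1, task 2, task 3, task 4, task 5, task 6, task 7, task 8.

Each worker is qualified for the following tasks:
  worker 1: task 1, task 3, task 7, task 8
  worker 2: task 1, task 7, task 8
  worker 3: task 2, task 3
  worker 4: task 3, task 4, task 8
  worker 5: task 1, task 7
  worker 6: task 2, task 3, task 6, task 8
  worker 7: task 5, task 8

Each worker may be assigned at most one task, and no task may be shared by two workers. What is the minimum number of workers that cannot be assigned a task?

0

One maximum matching: worker 1→task 3, worker 2→task 7, worker 3→task 2, worker 4→task 4, worker 5→task 1, worker 6→task 6, worker 7→task 8.
All 7 workers are matched, so no larger matching exists.
That matches 7 of the 7, leaving 0 unmatched; no matching can do better.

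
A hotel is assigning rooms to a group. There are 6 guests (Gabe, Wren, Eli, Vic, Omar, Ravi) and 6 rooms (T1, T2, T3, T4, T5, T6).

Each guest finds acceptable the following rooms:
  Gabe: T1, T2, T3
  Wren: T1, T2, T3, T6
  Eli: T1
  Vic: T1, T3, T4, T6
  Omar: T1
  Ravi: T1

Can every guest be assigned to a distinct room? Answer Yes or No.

No

The set {Eli, Omar, Ravi} has only 1 neighbour ({T1}), so by Hall's theorem at most 4 of the 6 guests can be matched.
Hence no matching covers every guest.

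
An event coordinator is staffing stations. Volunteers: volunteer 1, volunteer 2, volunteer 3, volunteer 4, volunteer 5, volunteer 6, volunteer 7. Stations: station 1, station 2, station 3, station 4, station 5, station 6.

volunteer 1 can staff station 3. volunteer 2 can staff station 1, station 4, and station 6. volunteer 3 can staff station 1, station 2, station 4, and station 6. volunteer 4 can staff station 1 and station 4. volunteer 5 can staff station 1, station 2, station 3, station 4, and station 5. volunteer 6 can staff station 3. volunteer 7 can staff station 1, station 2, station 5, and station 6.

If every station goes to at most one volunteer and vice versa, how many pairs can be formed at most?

6

For example, pair volunteer 1-station 3, volunteer 2-station 6, volunteer 3-station 1, volunteer 4-station 4, volunteer 5-station 5, volunteer 7-station 2.
The set {volunteer 1, volunteer 6} has only 1 neighbour ({station 3}), so by Hall's theorem at most 6 of the 7 volunteers can be matched.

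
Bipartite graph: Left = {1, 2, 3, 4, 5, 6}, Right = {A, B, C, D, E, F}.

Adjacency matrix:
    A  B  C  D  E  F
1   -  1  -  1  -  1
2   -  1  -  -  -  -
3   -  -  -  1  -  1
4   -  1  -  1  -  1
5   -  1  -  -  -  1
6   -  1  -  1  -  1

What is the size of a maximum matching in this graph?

3

One maximum matching: 1-D, 2-B, 3-F.
The set {1, 2, 3, 4, 5, 6} has only 3 neighbours ({B, D, F}), so by Hall's theorem at most 3 of the 6 left vertices can be matched.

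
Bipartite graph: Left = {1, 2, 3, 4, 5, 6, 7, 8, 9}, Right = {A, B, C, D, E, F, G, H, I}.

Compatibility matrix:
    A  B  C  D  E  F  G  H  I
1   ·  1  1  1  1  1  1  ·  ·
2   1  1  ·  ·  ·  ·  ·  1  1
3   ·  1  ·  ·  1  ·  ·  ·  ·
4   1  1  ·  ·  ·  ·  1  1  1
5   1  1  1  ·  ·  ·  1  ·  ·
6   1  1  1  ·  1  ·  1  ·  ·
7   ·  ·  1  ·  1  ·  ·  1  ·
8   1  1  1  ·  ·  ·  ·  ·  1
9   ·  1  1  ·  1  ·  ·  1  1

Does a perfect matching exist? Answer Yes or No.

The set {2, 3, 4, 5, 6, 7, 8, 9} has only 7 neighbours ({A, B, C, E, G, H, I}), so by Hall's theorem at most 8 of the 9 left vertices can be matched.
Hence no matching covers every left vertex.

No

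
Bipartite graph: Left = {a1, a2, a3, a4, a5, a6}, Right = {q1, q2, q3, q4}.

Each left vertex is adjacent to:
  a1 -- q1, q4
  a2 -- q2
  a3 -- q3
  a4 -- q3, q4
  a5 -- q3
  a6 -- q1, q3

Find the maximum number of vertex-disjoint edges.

4

A valid assignment of size 4: a1–q1, a2–q2, a3–q3, a4–q4.
The set {a1, a3, a4, a5, a6} has only 3 neighbours ({q1, q3, q4}), so by Hall's theorem at most 4 of the 6 left vertices can be matched.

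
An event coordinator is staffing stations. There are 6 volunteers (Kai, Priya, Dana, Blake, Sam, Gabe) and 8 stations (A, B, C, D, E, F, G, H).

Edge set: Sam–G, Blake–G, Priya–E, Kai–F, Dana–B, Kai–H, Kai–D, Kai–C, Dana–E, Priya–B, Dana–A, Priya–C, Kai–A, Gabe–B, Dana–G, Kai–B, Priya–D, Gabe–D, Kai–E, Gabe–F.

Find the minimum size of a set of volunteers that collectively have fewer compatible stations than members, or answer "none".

2

Take S = {Blake, Sam}. Its neighbourhood is {G}, so |N(S)| = 1 < |S| = 2.
No single vertex violates Hall's condition since each has at least one neighbour, so 2 is the minimum.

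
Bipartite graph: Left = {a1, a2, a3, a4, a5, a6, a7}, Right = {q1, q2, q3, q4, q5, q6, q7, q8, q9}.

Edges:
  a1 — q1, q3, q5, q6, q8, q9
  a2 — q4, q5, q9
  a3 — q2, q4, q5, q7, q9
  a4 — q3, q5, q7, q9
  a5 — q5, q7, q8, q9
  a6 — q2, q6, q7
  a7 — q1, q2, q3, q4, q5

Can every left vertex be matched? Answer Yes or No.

For example, pair a1–q6, a2–q5, a3–q9, a4–q7, a5–q8, a6–q2, a7–q4.
Every left vertex is matched, so this matching saturates all of them.

Yes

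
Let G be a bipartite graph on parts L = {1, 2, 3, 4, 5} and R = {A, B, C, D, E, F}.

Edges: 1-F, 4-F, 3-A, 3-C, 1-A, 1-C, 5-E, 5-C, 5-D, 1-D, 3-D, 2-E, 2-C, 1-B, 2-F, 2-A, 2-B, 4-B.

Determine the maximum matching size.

5

For example, pair 1-B, 2-A, 3-C, 4-F, 5-E.
This saturates every left vertex, so 5 is the maximum.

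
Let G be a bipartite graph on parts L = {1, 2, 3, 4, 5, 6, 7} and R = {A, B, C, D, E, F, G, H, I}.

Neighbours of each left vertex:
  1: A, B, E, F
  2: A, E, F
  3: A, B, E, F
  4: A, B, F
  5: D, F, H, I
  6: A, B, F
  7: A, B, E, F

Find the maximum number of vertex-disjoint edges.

5

One maximum matching: 1–F, 2–A, 3–E, 4–B, 5–D.
The set {1, 2, 3, 4, 6, 7} has only 4 neighbours ({A, B, E, F}), so by Hall's theorem at most 5 of the 7 left vertices can be matched.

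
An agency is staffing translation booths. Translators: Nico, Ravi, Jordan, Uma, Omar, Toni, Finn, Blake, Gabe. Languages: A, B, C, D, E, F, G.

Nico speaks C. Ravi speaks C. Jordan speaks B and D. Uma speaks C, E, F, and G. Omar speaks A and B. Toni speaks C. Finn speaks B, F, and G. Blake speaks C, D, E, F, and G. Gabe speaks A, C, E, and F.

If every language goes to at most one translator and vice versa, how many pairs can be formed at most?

7

One maximum matching: Nico→C, Jordan→D, Uma→G, Omar→A, Finn→B, Blake→F, Gabe→E.
The set {Nico, Ravi, Toni} has only 1 neighbour ({C}), so by Hall's theorem at most 7 of the 9 translators can be matched.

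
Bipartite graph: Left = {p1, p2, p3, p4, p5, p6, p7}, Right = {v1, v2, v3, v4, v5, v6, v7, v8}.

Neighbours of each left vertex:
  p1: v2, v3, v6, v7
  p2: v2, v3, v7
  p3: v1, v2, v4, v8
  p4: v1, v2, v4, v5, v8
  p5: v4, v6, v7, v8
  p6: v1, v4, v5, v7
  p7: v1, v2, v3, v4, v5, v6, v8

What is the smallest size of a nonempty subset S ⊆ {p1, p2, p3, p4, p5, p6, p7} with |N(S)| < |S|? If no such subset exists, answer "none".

none

A matching saturating every left vertex exists, for instance p1→v6, p2→v2, p3→v1, p4→v5, p5→v4, p6→v7, p7→v8.
By Hall's marriage theorem, this means |N(S)| ≥ |S| for every subset S, so no violating subset exists.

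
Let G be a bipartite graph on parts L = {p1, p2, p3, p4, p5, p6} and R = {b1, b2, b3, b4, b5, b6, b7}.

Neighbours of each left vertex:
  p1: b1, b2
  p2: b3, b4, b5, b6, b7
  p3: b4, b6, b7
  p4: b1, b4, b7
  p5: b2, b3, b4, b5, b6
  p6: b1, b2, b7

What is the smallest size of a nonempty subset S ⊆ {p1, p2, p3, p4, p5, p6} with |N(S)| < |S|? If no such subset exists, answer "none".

A matching saturating every left vertex exists, for instance p1→b2, p2→b5, p3→b4, p4→b1, p5→b6, p6→b7.
By Hall's marriage theorem, this means |N(S)| ≥ |S| for every subset S, so no violating subset exists.

none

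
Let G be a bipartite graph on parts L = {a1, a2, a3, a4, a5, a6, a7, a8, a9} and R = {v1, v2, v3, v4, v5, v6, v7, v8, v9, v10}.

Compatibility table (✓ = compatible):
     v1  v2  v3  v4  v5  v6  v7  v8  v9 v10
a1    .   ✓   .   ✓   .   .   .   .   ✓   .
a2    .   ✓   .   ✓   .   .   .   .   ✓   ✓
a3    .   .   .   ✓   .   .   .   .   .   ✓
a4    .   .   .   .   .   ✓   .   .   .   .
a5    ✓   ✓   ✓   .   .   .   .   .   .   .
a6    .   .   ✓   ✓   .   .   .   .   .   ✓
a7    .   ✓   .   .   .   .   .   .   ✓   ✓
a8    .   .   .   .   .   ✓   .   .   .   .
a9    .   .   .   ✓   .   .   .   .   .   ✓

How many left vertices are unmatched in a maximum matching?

One maximum matching: a1→v9, a2→v10, a3→v4, a4→v6, a5→v1, a6→v3, a7→v2.
The set {a1, a2, a3, a4, a7, a8, a9} has only 5 neighbours ({v10, v2, v4, v6, v9}), so by Hall's theorem at most 7 of the 9 left vertices can be matched.
That matches 7 of the 9, leaving 2 unmatched; no matching can do better.

2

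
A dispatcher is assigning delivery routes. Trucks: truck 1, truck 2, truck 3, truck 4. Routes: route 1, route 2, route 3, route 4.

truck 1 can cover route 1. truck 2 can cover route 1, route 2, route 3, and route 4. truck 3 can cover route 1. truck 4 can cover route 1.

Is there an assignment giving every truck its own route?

The set {truck 1, truck 3, truck 4} has only 1 neighbour ({route 1}), so by Hall's theorem at most 2 of the 4 trucks can be matched.
Hence no matching covers every truck.

No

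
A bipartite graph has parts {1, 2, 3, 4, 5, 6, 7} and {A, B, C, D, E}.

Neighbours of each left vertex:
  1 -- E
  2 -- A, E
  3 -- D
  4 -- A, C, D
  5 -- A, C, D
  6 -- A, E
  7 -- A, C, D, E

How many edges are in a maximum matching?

One maximum matching: 1→E, 2→A, 3→D, 4→C.
The set {1, 2, 3, 4, 5, 6, 7} has only 4 neighbours ({A, C, D, E}), so by Hall's theorem at most 4 of the 7 left vertices can be matched.

4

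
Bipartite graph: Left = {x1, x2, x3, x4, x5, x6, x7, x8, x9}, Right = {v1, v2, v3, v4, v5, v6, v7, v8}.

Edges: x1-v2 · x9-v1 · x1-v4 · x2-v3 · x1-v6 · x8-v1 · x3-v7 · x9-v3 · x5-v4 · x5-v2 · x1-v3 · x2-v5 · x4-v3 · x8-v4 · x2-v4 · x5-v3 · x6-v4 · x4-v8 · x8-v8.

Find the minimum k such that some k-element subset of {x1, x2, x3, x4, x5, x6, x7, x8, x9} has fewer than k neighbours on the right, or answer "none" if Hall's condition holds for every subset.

1

Take S = {x7}. Its neighbourhood is {}, so |N(S)| = 0 < |S| = 1.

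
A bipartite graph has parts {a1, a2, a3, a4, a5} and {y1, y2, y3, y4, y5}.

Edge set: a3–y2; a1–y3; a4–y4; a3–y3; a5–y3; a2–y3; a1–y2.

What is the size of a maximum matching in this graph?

A valid assignment of size 3: a1-y2, a2-y3, a4-y4.
The set {a1, a2, a3, a5} has only 2 neighbours ({y2, y3}), so by Hall's theorem at most 3 of the 5 left vertices can be matched.

3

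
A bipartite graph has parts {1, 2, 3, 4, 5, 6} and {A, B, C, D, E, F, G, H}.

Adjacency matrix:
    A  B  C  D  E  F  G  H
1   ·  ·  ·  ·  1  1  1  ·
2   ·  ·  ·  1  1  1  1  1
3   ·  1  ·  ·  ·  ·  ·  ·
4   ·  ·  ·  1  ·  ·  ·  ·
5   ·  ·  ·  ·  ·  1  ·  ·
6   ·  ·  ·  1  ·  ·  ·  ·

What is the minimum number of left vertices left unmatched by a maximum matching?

For example, pair 1–E, 2–G, 3–B, 4–D, 5–F.
The set {4, 6} has only 1 neighbour ({D}), so by Hall's theorem at most 5 of the 6 left vertices can be matched.
That matches 5 of the 6, leaving 1 unmatched; no matching can do better.

1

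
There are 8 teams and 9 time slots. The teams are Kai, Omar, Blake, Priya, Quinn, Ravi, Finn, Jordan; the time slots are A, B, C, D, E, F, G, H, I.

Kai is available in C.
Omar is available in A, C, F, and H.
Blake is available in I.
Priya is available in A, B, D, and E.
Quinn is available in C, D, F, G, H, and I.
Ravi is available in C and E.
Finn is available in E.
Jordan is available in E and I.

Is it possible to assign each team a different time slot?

No

The set {Kai, Blake, Ravi, Finn, Jordan} has only 3 neighbours ({C, E, I}), so by Hall's theorem at most 6 of the 8 teams can be matched.
Hence no matching covers every team.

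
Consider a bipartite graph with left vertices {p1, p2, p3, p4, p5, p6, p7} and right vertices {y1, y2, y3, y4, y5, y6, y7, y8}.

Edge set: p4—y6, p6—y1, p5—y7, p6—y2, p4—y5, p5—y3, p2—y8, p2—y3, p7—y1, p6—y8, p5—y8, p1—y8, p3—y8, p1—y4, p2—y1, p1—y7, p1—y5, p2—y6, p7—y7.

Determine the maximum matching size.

A valid assignment of size 7: p1–y4, p2–y3, p3–y8, p4–y6, p5–y7, p6–y2, p7–y1.
All 7 left vertices are matched, so no larger matching exists.

7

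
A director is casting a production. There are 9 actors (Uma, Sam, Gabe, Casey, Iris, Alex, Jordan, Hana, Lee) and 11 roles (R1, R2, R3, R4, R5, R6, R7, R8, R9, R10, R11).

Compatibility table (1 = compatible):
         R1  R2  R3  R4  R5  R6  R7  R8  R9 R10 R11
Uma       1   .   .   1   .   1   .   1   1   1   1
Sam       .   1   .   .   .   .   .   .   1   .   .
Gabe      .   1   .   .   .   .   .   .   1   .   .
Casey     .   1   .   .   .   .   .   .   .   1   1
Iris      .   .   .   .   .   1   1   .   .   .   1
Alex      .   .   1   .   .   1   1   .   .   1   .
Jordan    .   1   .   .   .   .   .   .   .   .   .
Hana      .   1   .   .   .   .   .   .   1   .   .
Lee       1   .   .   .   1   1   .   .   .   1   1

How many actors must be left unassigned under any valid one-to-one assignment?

2

One maximum matching: Uma-R4, Sam-R2, Gabe-R9, Casey-R10, Iris-R11, Alex-R7, Lee-R6.
The set {Sam, Gabe, Jordan, Hana} has only 2 neighbours ({R2, R9}), so by Hall's theorem at most 7 of the 9 actors can be matched.
That matches 7 of the 9, leaving 2 unmatched; no matching can do better.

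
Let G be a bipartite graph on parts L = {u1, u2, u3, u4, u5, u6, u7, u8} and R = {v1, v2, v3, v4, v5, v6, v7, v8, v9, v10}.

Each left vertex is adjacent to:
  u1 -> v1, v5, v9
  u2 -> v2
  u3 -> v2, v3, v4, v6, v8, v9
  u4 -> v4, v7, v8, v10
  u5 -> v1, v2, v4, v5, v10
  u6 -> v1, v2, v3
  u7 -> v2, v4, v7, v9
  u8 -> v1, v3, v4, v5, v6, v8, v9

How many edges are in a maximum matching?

A valid assignment of size 8: u1-v9, u2-v2, u3-v6, u4-v10, u5-v1, u6-v3, u7-v7, u8-v8.
All 8 left vertices are matched, so no larger matching exists.

8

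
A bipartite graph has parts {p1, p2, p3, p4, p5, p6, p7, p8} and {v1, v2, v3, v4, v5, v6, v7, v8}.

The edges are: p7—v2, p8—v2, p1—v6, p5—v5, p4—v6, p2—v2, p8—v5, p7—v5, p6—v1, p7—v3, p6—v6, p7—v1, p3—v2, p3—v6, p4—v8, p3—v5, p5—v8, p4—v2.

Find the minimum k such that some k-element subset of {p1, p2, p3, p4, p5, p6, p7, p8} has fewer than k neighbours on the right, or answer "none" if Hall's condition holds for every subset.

4

Take S = {p1, p2, p3, p8}. Its neighbourhood is {v2, v5, v6}, so |N(S)| = 3 < |S| = 4.
Every subset of size less than 4 has at least as many neighbours as members, so 4 is the minimum.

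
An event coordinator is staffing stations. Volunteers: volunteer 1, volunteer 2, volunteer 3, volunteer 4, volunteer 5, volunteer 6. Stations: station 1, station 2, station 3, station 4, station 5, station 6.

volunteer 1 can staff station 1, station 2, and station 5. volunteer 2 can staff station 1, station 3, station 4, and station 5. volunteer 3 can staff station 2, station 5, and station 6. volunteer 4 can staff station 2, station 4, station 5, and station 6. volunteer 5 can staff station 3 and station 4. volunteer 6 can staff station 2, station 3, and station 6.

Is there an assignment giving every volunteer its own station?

A valid assignment of size 6: volunteer 1–station 1, volunteer 2–station 3, volunteer 3–station 6, volunteer 4–station 5, volunteer 5–station 4, volunteer 6–station 2.
All 6 volunteers are covered.

Yes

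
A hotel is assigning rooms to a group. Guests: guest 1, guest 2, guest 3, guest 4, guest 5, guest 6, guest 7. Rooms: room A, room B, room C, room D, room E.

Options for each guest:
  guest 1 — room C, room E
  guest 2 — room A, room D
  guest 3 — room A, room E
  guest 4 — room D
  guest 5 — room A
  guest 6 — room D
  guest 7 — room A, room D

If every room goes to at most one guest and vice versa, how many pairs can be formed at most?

One maximum matching: guest 1–room C, guest 2–room A, guest 3–room E, guest 4–room D.
The set {guest 2, guest 4, guest 5, guest 6, guest 7} has only 2 neighbours ({room A, room D}), so by Hall's theorem at most 4 of the 7 guests can be matched.

4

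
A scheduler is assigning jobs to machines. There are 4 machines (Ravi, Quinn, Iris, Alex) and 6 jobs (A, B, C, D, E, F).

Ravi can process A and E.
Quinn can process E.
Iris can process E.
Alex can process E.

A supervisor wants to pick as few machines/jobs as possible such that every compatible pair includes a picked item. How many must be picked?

2

{Ravi, E} is a vertex cover of size 2: every edge has an endpoint in this set.
No smaller cover exists because Ravi–A, Quinn–E is a matching of size 2, and a cover must include an endpoint of each of these disjoint edges (König's theorem).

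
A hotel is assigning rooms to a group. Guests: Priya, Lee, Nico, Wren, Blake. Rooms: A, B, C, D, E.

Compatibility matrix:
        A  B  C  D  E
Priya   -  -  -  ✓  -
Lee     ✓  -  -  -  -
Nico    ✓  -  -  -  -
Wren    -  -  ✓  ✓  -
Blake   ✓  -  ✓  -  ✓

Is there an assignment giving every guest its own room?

The set {Lee, Nico} has only 1 neighbour ({A}), so by Hall's theorem at most 4 of the 5 guests can be matched.
Hence no matching covers every guest.

No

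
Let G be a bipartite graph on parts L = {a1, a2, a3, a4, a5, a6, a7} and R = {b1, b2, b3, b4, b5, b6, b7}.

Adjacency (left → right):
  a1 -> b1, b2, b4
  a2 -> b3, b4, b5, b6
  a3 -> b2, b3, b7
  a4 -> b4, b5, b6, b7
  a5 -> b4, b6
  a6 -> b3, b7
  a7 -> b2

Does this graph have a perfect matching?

One maximum matching: a1-b1, a2-b6, a3-b7, a4-b5, a5-b4, a6-b3, a7-b2.
All 7 left vertices are covered.

Yes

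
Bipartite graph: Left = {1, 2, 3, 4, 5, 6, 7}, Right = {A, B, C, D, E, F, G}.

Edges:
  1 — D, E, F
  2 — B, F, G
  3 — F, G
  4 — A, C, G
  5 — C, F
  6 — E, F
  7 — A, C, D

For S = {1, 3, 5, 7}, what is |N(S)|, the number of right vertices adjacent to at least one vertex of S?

6

The union of neighbours of {1, 3, 5, 7} is {A, C, D, E, F, G}, which has 6 elements.
Since |N(S)| = 6 ≥ |S| = 4, Hall's condition holds for this subset.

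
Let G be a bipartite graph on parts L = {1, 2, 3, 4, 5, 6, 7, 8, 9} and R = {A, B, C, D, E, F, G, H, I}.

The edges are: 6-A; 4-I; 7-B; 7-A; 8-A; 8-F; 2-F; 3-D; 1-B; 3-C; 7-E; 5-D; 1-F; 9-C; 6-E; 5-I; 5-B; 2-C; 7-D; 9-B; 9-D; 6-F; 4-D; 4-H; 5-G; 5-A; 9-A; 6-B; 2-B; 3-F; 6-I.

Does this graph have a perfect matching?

Yes

For example, pair 1-F, 2-C, 3-D, 4-H, 5-G, 6-I, 7-E, 8-A, 9-B.
All 9 left vertices are covered.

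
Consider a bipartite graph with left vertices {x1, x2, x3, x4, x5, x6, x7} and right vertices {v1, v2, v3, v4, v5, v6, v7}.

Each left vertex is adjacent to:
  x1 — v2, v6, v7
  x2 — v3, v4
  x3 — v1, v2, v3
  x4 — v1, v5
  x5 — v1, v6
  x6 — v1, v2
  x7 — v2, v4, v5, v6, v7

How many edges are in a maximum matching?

7

A valid assignment of size 7: x1–v7, x2–v4, x3–v3, x4–v5, x5–v6, x6–v1, x7–v2.
All 7 left vertices are matched, so no larger matching exists.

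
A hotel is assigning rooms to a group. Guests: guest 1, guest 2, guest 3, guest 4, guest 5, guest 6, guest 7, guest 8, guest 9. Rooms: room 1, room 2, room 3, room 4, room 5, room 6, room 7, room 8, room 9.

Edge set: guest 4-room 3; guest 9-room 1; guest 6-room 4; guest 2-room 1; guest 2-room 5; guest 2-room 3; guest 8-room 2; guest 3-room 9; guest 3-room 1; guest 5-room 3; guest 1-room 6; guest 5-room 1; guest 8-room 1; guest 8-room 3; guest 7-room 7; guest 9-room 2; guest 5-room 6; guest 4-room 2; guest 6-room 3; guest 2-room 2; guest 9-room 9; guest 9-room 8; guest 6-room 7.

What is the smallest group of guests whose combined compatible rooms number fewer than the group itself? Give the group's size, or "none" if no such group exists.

A matching saturating every guest exists, for instance guest 1→room 6, guest 2→room 5, guest 3→room 9, guest 4→room 2, guest 5→room 1, guest 6→room 4, guest 7→room 7, guest 8→room 3, guest 9→room 8.
By Hall's marriage theorem, this means |N(S)| ≥ |S| for every subset S, so no violating subset exists.

none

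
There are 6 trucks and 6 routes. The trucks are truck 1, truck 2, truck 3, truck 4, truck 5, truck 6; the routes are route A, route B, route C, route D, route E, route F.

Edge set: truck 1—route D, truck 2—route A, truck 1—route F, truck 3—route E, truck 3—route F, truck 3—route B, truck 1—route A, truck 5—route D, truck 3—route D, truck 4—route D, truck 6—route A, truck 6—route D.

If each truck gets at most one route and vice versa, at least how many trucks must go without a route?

For example, pair truck 1-route F, truck 2-route A, truck 3-route E, truck 4-route D.
The set {truck 2, truck 4, truck 5, truck 6} has only 2 neighbours ({route A, route D}), so by Hall's theorem at most 4 of the 6 trucks can be matched.
That matches 4 of the 6, leaving 2 unmatched; no matching can do better.

2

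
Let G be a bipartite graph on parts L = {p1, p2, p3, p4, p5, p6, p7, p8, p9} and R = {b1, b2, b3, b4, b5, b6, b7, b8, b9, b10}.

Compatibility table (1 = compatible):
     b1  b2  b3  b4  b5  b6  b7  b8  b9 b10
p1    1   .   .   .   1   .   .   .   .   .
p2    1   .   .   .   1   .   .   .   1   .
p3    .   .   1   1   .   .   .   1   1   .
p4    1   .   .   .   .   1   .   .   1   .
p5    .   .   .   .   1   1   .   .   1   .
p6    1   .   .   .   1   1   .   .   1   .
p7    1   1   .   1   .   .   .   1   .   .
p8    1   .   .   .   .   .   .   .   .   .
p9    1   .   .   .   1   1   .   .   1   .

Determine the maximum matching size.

6

For example, pair p1-b1, p2-b9, p3-b3, p4-b6, p5-b5, p7-b8.
The set {p1, p2, p4, p5, p6, p8, p9} has only 4 neighbours ({b1, b5, b6, b9}), so by Hall's theorem at most 6 of the 9 left vertices can be matched.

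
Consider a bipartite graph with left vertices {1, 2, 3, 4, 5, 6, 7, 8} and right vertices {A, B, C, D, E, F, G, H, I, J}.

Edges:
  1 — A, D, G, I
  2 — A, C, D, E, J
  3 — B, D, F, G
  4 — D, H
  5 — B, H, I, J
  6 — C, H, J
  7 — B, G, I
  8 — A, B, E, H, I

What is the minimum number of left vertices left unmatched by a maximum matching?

One maximum matching: 1–I, 2–J, 3–F, 4–D, 5–B, 6–C, 7–G, 8–A.
This saturates every left vertex, so 8 is the maximum.
That matches 8 of the 8, leaving 0 unmatched; no matching can do better.

0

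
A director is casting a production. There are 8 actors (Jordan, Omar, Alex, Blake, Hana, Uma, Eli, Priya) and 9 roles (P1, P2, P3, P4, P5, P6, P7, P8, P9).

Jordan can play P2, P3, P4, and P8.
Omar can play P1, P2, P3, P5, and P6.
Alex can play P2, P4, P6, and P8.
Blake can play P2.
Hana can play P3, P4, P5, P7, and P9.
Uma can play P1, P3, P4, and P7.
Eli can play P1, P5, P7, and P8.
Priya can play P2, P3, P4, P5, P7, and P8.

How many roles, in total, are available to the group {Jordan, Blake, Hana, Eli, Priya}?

The union of neighbours of {Jordan, Blake, Hana, Eli, Priya} is {P1, P2, P3, P4, P5, P7, P8, P9}, which has 8 elements.
Since |N(S)| = 8 ≥ |S| = 5, Hall's condition holds for this subset.

8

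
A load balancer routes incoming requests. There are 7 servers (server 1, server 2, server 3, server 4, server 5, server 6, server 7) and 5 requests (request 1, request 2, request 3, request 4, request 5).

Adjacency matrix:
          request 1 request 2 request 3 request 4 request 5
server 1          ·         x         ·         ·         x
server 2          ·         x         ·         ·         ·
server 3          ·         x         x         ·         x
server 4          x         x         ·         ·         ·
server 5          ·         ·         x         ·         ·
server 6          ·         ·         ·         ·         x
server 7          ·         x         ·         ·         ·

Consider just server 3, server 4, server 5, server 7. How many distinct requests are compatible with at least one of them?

The union of neighbours of {server 3, server 4, server 5, server 7} is {request 1, request 2, request 3, request 5}, which has 4 elements.
Since |N(S)| = 4 ≥ |S| = 4, Hall's condition holds for this subset.

4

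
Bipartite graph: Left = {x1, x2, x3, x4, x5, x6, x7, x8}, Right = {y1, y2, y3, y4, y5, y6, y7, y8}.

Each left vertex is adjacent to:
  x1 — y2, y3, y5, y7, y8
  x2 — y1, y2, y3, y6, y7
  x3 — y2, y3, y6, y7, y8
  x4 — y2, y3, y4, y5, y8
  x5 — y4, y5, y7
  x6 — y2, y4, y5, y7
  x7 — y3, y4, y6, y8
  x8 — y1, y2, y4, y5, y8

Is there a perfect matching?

For example, pair x1-y7, x2-y1, x3-y6, x4-y3, x5-y5, x6-y2, x7-y8, x8-y4.
Every left vertex is matched, so this is a perfect matching.

Yes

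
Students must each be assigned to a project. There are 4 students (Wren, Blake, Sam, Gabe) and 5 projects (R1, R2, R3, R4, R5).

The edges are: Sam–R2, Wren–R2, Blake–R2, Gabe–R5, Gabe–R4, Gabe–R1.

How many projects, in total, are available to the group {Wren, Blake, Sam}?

1

The union of neighbours of {Wren, Blake, Sam} is {R2}, which has 1 element.
Since |N(S)| = 1 < |S| = 3, Hall's condition fails for this subset.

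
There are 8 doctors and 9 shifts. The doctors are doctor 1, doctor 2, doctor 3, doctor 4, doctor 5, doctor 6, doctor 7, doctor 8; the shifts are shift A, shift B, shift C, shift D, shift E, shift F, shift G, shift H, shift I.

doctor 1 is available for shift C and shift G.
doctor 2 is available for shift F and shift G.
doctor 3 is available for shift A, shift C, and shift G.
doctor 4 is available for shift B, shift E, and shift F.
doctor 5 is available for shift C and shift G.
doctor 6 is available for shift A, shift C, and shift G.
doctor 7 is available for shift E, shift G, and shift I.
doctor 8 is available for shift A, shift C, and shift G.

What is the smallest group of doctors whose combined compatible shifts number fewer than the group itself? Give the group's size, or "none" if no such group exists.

4

Take S = {doctor 1, doctor 3, doctor 5, doctor 6}. Its neighbourhood is {shift A, shift C, shift G}, so |N(S)| = 3 < |S| = 4.
Every subset of size less than 4 has at least as many neighbours as members, so 4 is the minimum.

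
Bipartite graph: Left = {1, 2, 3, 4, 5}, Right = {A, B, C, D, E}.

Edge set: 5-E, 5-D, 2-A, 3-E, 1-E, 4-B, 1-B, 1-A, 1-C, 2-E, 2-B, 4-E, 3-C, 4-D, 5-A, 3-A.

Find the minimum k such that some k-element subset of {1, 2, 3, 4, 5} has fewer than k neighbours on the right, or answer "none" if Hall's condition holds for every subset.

none

A matching saturating every left vertex exists, for instance 1→B, 2→A, 3→C, 4→D, 5→E.
By Hall's marriage theorem, this means |N(S)| ≥ |S| for every subset S, so no violating subset exists.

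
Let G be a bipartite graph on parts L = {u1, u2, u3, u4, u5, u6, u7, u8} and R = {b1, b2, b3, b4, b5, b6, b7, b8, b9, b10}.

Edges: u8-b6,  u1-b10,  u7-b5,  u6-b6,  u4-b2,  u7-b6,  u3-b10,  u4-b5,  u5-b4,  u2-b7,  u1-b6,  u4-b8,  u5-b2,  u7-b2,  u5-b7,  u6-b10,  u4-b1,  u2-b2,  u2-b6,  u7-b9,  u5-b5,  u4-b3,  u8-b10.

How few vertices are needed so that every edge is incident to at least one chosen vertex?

6

The 6 edges u1–b6, u2–b2, u3–b10, u4–b1, u5–b7, u7–b5 form a matching, so any vertex cover needs at least 6 vertices (one per matched edge).
Conversely {u2, u4, u5, u7, b6, b10} meets every edge and has exactly 6 vertices, so 6 is optimal.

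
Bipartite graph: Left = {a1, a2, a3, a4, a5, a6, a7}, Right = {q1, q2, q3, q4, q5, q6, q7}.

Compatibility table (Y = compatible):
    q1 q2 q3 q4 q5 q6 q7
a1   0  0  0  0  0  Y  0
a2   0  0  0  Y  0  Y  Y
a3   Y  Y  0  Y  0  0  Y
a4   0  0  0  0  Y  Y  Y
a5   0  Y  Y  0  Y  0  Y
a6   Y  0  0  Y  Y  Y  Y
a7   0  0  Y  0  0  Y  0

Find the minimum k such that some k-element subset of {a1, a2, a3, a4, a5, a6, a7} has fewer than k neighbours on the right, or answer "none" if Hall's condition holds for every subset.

none

A matching saturating every left vertex exists, for instance a1→q6, a2→q4, a3→q7, a4→q5, a5→q2, a6→q1, a7→q3.
By Hall's marriage theorem, this means |N(S)| ≥ |S| for every subset S, so no violating subset exists.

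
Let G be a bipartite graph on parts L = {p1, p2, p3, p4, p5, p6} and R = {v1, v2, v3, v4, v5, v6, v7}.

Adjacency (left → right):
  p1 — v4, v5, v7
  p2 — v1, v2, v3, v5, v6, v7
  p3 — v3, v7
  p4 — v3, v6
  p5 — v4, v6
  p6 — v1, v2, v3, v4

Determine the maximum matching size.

A valid assignment of size 6: p1→v5, p2→v3, p3→v7, p4→v6, p5→v4, p6→v2.
All 6 left vertices are matched, so no larger matching exists.

6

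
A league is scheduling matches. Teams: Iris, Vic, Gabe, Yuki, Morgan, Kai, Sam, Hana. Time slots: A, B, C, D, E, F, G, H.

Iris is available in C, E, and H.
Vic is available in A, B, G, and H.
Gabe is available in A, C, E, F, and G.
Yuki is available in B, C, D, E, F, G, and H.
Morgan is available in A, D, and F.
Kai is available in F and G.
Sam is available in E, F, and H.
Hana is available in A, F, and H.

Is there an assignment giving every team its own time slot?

One maximum matching: Iris-C, Vic-B, Gabe-A, Yuki-E, Morgan-D, Kai-G, Sam-H, Hana-F.
All 8 teams are covered.

Yes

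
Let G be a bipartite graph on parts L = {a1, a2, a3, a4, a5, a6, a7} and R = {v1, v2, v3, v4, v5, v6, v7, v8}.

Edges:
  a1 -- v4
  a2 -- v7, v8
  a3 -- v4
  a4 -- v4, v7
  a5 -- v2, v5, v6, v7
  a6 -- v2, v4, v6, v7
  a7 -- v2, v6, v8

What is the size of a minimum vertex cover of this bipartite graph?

6

{a2, a4, a5, a6, a7, v4} is a vertex cover of size 6: every edge has an endpoint in this set.
No smaller cover exists because a1–v4, a2–v8, a4–v7, a5–v5, a6–v6, a7–v2 is a matching of size 6, and a cover must include an endpoint of each of these disjoint edges (König's theorem).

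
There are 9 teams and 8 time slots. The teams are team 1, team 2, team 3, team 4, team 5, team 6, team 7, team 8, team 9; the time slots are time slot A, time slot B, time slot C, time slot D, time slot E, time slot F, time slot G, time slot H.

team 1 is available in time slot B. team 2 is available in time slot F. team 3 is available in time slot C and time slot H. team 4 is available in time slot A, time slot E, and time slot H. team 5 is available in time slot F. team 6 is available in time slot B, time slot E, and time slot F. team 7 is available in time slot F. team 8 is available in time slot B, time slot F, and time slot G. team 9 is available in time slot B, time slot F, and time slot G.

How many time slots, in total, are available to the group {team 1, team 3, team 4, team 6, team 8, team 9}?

The union of neighbours of {team 1, team 3, team 4, team 6, team 8, team 9} is {time slot A, time slot B, time slot C, time slot E, time slot F, time slot G, time slot H}, which has 7 elements.
Since |N(S)| = 7 ≥ |S| = 6, Hall's condition holds for this subset.

7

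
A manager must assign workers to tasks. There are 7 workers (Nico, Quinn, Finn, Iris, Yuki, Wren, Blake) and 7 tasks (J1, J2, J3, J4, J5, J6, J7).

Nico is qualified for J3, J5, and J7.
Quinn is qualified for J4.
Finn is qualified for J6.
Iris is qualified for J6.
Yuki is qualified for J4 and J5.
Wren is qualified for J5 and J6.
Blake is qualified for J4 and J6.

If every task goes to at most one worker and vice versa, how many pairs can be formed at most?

4

One maximum matching: Nico–J3, Quinn–J4, Finn–J6, Yuki–J5.
The set {Quinn, Finn, Iris, Yuki, Wren, Blake} has only 3 neighbours ({J4, J5, J6}), so by Hall's theorem at most 4 of the 7 workers can be matched.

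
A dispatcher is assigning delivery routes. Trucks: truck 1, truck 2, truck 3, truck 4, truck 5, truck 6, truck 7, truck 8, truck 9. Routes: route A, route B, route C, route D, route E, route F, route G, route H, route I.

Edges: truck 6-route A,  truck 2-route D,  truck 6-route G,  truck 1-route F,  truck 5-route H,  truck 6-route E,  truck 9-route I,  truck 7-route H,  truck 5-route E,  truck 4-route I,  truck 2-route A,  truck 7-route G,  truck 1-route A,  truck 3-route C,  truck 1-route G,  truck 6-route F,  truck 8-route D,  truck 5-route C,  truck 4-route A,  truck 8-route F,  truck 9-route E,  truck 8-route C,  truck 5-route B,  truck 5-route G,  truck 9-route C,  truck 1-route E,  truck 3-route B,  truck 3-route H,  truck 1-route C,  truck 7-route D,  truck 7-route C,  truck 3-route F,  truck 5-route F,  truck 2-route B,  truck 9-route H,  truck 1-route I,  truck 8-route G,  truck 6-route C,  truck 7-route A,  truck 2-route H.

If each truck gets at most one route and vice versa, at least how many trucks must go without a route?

For example, pair truck 1–route I, truck 2–route H, truck 3–route B, truck 4–route A, truck 5–route G, truck 6–route C, truck 7–route D, truck 8–route F, truck 9–route E.
All 9 trucks are matched, so no larger matching exists.
That matches 9 of the 9, leaving 0 unmatched; no matching can do better.

0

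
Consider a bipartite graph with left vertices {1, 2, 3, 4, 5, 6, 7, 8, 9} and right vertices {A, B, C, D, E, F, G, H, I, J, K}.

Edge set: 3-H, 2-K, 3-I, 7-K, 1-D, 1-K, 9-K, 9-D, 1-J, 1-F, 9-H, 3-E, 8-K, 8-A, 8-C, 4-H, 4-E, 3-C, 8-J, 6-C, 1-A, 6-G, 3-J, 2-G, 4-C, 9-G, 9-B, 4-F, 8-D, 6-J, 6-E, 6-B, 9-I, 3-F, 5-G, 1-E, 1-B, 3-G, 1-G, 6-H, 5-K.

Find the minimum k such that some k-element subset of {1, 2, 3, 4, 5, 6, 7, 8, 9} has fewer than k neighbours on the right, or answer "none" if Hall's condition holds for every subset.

Take S = {2, 5, 7}. Its neighbourhood is {G, K}, so |N(S)| = 2 < |S| = 3.
Every subset of size less than 3 has at least as many neighbours as members, so 3 is the minimum.

3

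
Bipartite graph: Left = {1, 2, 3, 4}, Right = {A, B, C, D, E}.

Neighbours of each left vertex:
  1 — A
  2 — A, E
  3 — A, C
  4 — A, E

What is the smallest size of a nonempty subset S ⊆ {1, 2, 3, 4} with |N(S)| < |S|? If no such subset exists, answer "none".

Take S = {1, 2, 4}. Its neighbourhood is {A, E}, so |N(S)| = 2 < |S| = 3.
Every subset of size less than 3 has at least as many neighbours as members, so 3 is the minimum.

3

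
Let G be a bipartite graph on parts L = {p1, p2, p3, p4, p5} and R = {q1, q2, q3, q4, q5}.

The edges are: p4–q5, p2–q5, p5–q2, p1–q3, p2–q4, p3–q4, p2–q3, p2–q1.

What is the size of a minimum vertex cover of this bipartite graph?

5

A maximum matching has 5 edges (e.g. p1–q3, p2–q1, p3–q4, p4–q5, p5–q2).
By König's theorem the minimum vertex cover has the same size. One such cover is {p1, p2, p3, p4, p5}.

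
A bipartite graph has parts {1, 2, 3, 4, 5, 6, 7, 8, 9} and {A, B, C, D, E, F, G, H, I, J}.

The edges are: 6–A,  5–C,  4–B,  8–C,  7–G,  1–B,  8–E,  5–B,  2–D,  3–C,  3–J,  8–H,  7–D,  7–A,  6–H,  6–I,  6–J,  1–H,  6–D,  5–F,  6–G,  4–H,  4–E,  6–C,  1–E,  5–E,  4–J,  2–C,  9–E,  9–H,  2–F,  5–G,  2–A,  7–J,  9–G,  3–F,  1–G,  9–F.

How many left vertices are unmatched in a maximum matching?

0

For example, pair 1–E, 2–D, 3–J, 4–B, 5–F, 6–G, 7–A, 8–C, 9–H.
All 9 left vertices are matched, so no larger matching exists.
That matches 9 of the 9, leaving 0 unmatched; no matching can do better.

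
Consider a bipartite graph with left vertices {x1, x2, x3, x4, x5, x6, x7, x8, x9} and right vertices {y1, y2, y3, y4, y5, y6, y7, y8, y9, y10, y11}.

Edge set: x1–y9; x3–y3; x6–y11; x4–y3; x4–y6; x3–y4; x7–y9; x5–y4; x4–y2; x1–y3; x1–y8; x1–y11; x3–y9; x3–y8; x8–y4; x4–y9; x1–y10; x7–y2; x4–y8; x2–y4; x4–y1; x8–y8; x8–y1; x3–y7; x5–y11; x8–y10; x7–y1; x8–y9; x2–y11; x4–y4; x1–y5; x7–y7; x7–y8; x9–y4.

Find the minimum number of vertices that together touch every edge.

The 7 edges x1–y3, x2–y11, x3–y7, x4–y6, x5–y4, x7–y9, x8–y10 form a matching, so any vertex cover needs at least 7 vertices (one per matched edge).
Conversely {x1, x3, x4, x7, x8, y4, y11} meets every edge and has exactly 7 vertices, so 7 is optimal.

7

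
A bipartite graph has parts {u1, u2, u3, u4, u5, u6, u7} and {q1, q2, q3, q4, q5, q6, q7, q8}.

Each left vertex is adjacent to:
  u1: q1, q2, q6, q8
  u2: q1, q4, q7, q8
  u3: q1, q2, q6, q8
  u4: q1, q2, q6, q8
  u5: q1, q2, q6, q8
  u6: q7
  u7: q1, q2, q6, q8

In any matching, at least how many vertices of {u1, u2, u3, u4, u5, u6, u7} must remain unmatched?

A valid assignment of size 6: u1-q1, u2-q4, u3-q8, u4-q2, u5-q6, u6-q7.
The set {u1, u3, u4, u5, u7} has only 4 neighbours ({q1, q2, q6, q8}), so by Hall's theorem at most 6 of the 7 left vertices can be matched.
That matches 6 of the 7, leaving 1 unmatched; no matching can do better.

1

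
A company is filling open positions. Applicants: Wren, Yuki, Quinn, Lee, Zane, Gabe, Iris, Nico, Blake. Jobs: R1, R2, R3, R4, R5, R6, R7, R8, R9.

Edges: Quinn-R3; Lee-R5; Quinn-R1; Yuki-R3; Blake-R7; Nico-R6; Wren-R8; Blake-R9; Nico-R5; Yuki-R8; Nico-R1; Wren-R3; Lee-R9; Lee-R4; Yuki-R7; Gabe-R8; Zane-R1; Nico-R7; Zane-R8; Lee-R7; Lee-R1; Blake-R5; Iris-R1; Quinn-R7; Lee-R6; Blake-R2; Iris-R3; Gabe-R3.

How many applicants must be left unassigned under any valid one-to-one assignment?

A valid assignment of size 7: Wren→R3, Yuki→R7, Quinn→R1, Lee→R9, Zane→R8, Nico→R6, Blake→R5.
The set {Wren, Yuki, Quinn, Zane, Gabe, Iris} has only 4 neighbours ({R1, R3, R7, R8}), so by Hall's theorem at most 7 of the 9 applicants can be matched.
That matches 7 of the 9, leaving 2 unmatched; no matching can do better.

2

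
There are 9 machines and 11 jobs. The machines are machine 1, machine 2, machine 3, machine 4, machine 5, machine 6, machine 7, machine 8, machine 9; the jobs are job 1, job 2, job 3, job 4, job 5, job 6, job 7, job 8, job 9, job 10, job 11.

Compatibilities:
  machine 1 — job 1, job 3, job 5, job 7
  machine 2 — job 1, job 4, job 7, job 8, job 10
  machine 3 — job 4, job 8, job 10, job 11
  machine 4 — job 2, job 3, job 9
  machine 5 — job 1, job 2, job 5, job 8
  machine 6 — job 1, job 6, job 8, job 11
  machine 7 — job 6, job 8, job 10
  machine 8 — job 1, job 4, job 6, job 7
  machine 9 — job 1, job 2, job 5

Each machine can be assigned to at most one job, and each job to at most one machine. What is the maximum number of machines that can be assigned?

9

A valid assignment of size 9: machine 1–job 3, machine 2–job 7, machine 3–job 11, machine 4–job 9, machine 5–job 1, machine 6–job 6, machine 7–job 8, machine 8–job 4, machine 9–job 2.
This saturates every machine, so 9 is the maximum.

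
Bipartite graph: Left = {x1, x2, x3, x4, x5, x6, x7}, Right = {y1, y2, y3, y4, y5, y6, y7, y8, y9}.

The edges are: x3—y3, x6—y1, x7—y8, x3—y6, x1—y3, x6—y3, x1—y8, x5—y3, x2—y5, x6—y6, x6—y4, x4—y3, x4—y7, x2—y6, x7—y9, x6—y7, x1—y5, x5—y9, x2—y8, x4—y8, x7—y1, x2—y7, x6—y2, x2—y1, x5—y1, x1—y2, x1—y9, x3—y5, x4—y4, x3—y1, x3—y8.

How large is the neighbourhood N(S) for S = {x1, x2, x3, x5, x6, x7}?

The union of neighbours of {x1, x2, x3, x5, x6, x7} is {y1, y2, y3, y4, y5, y6, y7, y8, y9}, which has 9 elements.
Since |N(S)| = 9 ≥ |S| = 6, Hall's condition holds for this subset.

9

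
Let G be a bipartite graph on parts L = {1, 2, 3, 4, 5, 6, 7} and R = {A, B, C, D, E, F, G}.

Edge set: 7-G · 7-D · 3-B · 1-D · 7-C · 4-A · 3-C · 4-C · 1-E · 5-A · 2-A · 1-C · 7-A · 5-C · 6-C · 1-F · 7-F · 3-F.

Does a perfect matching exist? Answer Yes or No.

The set {2, 4, 5, 6} has only 2 neighbours ({A, C}), so by Hall's theorem at most 5 of the 7 left vertices can be matched.
Hence no matching covers every left vertex.

No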